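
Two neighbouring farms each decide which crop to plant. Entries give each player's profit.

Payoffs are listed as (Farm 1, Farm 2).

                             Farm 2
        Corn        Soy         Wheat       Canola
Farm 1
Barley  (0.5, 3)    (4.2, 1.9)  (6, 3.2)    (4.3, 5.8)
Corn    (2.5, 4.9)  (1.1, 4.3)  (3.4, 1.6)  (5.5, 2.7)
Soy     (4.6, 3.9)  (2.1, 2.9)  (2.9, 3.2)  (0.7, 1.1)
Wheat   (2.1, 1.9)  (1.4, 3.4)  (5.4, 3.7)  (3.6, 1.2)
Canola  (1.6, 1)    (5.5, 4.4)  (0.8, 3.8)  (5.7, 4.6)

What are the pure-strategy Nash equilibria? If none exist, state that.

Farm 1 against Corn: payoffs 0.5, 2.5, 4.6, 2.1, 1.6 → best response Soy.
Farm 1 against Soy: payoffs 4.2, 1.1, 2.1, 1.4, 5.5 → best response Canola.
Farm 1 against Wheat: payoffs 6, 3.4, 2.9, 5.4, 0.8 → best response Barley.
Farm 1 against Canola: payoffs 4.3, 5.5, 0.7, 3.6, 5.7 → best response Canola.
Farm 2 against Barley: payoffs 3, 1.9, 3.2, 5.8 → best response Canola.
Farm 2 against Corn: payoffs 4.9, 4.3, 1.6, 2.7 → best response Corn.
Farm 2 against Soy: payoffs 3.9, 2.9, 3.2, 1.1 → best response Corn.
Farm 2 against Wheat: payoffs 1.9, 3.4, 3.7, 1.2 → best response Wheat.
Farm 2 against Canola: payoffs 1, 4.4, 3.8, 4.6 → best response Canola.
Mutual best responses: (Soy, Corn); (Canola, Canola).

The pure Nash equilibria are (Soy, Corn) and (Canola, Canola).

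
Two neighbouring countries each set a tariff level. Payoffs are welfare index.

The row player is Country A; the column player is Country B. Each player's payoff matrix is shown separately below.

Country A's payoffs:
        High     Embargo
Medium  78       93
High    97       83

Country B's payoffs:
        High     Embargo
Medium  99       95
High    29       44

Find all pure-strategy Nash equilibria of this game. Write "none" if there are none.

This game has no pure Nash equilibrium.

Mark each player's best response to every combination of opponents' strategies; a profile where every player is best-responding is a pure Nash equilibrium.
Country A against High: payoffs 78, 97 → best response High.
Country A against Embargo: payoffs 93, 83 → best response Medium.
Country B against Medium: payoffs 99, 95 → best response High.
Country B against High: payoffs 29, 44 → best response Embargo.
No profile is a mutual best response for all players.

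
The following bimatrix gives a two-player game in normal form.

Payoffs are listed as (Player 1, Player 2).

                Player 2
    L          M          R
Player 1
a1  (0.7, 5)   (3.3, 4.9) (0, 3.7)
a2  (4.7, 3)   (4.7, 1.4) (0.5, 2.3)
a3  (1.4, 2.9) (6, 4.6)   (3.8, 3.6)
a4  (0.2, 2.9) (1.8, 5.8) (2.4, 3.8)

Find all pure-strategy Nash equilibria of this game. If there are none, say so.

Player 1 against L: payoffs 0.7, 4.7, 1.4, 0.2 → best response a2.
Player 1 against M: payoffs 3.3, 4.7, 6, 1.8 → best response a3.
Player 1 against R: payoffs 0, 0.5, 3.8, 2.4 → best response a3.
Player 2 against a1: payoffs 5, 4.9, 3.7 → best response L.
Player 2 against a2: payoffs 3, 1.4, 2.3 → best response L.
Player 2 against a3: payoffs 2.9, 4.6, 3.6 → best response M.
Player 2 against a4: payoffs 2.9, 5.8, 3.8 → best response M.
Mutual best responses: (a2, L); (a3, M).

(a2, L), (a3, M)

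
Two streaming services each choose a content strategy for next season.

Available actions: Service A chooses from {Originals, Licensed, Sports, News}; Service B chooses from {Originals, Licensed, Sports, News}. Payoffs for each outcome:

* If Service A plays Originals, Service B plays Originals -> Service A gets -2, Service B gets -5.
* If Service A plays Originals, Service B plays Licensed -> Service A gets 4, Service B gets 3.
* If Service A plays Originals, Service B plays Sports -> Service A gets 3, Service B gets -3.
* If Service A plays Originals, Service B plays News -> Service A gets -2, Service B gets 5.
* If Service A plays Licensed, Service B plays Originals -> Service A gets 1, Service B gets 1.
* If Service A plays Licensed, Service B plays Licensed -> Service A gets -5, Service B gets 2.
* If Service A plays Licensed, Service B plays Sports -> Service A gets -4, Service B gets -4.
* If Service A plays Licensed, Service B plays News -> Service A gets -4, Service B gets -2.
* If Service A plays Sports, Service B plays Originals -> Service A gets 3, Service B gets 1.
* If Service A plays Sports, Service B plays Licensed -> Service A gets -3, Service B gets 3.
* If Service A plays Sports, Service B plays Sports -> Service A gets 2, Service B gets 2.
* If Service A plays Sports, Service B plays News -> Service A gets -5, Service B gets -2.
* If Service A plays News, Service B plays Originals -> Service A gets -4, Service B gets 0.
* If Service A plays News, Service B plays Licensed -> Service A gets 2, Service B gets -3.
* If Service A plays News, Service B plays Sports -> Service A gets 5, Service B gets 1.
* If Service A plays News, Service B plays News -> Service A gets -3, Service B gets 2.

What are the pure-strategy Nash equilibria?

Mark each player's best response to every combination of opponents' strategies; a profile where every player is best-responding is a pure Nash equilibrium.
Service A against Originals: payoffs -2, 1, 3, -4 → best response Sports.
Service A against Licensed: payoffs 4, -5, -3, 2 → best response Originals.
Service A against Sports: payoffs 3, -4, 2, 5 → best response News.
Service A against News: payoffs -2, -4, -5, -3 → best response Originals.
Service B against Originals: payoffs -5, 3, -3, 5 → best response News.
Service B against Licensed: payoffs 1, 2, -4, -2 → best response Licensed.
Service B against Sports: payoffs 1, 3, 2, -2 → best response Licensed.
Service B against News: payoffs 0, -3, 1, 2 → best response News.
Mutual best responses: (Originals, News).

(Originals, News)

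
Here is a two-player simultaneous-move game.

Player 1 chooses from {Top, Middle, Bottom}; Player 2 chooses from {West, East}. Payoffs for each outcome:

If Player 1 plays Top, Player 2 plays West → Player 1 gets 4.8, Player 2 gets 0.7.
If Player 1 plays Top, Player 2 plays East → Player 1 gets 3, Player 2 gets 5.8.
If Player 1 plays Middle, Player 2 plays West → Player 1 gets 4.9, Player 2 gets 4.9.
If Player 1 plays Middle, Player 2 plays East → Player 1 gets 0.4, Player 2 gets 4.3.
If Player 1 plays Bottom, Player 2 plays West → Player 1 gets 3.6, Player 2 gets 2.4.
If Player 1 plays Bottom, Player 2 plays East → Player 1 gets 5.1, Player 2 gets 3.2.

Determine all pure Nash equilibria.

(Middle, West) and (Bottom, East)

Player 1 against West: payoffs 4.8, 4.9, 3.6 → best response Middle.
Player 1 against East: payoffs 3, 0.4, 5.1 → best response Bottom.
Player 2 against Top: payoffs 0.7, 5.8 → best response East.
Player 2 against Middle: payoffs 4.9, 4.3 → best response West.
Player 2 against Bottom: payoffs 2.4, 3.2 → best response East.
Mutual best responses: (Middle, West); (Bottom, East).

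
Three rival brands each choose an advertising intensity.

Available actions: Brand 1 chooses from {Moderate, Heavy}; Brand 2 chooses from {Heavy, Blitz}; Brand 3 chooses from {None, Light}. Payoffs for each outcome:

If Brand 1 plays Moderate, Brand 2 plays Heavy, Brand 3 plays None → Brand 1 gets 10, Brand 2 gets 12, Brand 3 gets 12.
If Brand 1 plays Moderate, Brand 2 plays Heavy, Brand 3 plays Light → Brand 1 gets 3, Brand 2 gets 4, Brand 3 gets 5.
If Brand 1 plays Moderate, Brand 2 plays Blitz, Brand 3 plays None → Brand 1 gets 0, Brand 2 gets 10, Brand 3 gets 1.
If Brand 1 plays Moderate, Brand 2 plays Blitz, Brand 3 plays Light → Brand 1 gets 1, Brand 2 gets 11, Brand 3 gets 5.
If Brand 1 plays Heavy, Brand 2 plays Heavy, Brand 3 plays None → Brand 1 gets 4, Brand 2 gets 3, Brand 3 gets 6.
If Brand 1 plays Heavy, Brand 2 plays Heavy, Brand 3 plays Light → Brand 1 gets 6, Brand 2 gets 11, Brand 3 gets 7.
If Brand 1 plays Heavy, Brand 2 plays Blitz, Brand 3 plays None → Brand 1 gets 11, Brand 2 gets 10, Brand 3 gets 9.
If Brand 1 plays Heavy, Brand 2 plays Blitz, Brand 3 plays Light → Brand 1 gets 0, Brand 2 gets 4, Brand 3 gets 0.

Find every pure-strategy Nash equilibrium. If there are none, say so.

For each strategy profile, look for a profitable unilateral deviation.
(Moderate, Heavy, None): Brand 1 gets 10, best alternative 4; Brand 2 gets 12, best alternative 10; Brand 3 gets 12, best alternative 5. No profitable deviation — NE.
(Moderate, Heavy, Light): Brand 1 can switch to Heavy (3 → 6). Not NE.
(Moderate, Blitz, None): Brand 1 can switch to Heavy (0 → 11). Not NE.
(Moderate, Blitz, Light): Brand 1 gets 1, best alternative 0; Brand 2 gets 11, best alternative 4; Brand 3 gets 5, best alternative 1. No profitable deviation — NE.
(Heavy, Heavy, None): Brand 1 can switch to Moderate (4 → 10). Not NE.
(Heavy, Heavy, Light): Brand 1 gets 6, best alternative 3; Brand 2 gets 11, best alternative 4; Brand 3 gets 7, best alternative 6. No profitable deviation — NE.
(Heavy, Blitz, None): Brand 1 gets 11, best alternative 0; Brand 2 gets 10, best alternative 3; Brand 3 gets 9, best alternative 0. No profitable deviation — NE.
(Heavy, Blitz, Light): Brand 1 can switch to Moderate (0 → 1). Not NE.

(Moderate, Heavy, None) and (Moderate, Blitz, Light) and (Heavy, Heavy, Light) and (Heavy, Blitz, None)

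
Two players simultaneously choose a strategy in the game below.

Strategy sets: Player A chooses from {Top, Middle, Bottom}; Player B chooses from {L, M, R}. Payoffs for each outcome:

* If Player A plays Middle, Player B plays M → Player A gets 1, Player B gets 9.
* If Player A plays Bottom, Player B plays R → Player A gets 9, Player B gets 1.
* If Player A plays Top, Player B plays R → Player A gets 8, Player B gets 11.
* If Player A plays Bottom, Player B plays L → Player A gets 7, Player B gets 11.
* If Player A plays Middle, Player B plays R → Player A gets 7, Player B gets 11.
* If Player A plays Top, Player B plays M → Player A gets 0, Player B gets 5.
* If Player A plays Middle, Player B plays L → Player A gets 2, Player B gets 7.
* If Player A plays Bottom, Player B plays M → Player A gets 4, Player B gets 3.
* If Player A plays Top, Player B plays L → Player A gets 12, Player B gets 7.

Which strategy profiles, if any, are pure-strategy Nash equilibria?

Player A against L: payoffs 12, 2, 7 → best response Top.
Player A against M: payoffs 0, 1, 4 → best response Bottom.
Player A against R: payoffs 8, 7, 9 → best response Bottom.
Player B against Top: payoffs 7, 5, 11 → best response R.
Player B against Middle: payoffs 7, 9, 11 → best response R.
Player B against Bottom: payoffs 11, 3, 1 → best response L.
No profile is a mutual best response for all players.

No pure-strategy Nash equilibrium.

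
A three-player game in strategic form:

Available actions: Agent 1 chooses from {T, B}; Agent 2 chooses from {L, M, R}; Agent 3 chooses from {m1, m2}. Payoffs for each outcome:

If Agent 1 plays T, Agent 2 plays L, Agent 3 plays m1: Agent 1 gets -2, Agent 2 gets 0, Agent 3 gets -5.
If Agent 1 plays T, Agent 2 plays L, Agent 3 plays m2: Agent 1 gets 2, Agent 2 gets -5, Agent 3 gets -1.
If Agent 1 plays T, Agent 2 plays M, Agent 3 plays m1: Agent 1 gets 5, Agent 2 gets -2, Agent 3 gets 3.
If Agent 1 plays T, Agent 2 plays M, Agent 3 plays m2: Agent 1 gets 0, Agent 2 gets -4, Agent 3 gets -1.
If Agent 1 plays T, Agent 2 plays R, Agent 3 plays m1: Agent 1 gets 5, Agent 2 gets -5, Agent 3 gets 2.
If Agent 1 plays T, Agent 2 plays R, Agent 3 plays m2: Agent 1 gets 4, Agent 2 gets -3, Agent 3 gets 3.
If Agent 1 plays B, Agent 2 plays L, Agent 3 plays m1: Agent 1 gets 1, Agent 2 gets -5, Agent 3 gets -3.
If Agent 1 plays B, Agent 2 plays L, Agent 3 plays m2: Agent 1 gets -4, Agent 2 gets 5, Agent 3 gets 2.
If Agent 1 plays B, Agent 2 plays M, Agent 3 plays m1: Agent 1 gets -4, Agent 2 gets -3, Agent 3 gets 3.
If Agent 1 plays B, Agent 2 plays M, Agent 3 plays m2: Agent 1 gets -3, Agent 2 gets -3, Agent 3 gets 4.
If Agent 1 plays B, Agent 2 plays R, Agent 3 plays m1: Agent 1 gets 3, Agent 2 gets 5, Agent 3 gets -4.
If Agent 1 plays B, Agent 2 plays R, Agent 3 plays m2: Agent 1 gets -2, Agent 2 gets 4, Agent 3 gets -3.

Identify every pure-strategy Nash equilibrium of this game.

The unique pure-strategy Nash equilibrium is (T, R, m2).

For each player, find the best response to each opponent profile; mutual best responses are the pure NE.
Agent 1 against (L, m1): payoffs -2, 1 → best response B.
Agent 1 against (L, m2): payoffs 2, -4 → best response T.
Agent 1 against (M, m1): payoffs 5, -4 → best response T.
Agent 1 against (M, m2): payoffs 0, -3 → best response T.
Agent 1 against (R, m1): payoffs 5, 3 → best response T.
Agent 1 against (R, m2): payoffs 4, -2 → best response T.
Agent 2 against (T, m1): payoffs 0, -2, -5 → best response L.
Agent 2 against (T, m2): payoffs -5, -4, -3 → best response R.
Agent 2 against (B, m1): payoffs -5, -3, 5 → best response R.
Agent 2 against (B, m2): payoffs 5, -3, 4 → best response L.
Agent 3 against (T, L): payoffs -5, -1 → best response m2.
Agent 3 against (T, M): payoffs 3, -1 → best response m1.
Agent 3 against (T, R): payoffs 2, 3 → best response m2.
Agent 3 against (B, L): payoffs -3, 2 → best response m2.
Agent 3 against (B, M): payoffs 3, 4 → best response m2.
Agent 3 against (B, R): payoffs -4, -3 → best response m2.
Mutual best responses: (T, R, m2).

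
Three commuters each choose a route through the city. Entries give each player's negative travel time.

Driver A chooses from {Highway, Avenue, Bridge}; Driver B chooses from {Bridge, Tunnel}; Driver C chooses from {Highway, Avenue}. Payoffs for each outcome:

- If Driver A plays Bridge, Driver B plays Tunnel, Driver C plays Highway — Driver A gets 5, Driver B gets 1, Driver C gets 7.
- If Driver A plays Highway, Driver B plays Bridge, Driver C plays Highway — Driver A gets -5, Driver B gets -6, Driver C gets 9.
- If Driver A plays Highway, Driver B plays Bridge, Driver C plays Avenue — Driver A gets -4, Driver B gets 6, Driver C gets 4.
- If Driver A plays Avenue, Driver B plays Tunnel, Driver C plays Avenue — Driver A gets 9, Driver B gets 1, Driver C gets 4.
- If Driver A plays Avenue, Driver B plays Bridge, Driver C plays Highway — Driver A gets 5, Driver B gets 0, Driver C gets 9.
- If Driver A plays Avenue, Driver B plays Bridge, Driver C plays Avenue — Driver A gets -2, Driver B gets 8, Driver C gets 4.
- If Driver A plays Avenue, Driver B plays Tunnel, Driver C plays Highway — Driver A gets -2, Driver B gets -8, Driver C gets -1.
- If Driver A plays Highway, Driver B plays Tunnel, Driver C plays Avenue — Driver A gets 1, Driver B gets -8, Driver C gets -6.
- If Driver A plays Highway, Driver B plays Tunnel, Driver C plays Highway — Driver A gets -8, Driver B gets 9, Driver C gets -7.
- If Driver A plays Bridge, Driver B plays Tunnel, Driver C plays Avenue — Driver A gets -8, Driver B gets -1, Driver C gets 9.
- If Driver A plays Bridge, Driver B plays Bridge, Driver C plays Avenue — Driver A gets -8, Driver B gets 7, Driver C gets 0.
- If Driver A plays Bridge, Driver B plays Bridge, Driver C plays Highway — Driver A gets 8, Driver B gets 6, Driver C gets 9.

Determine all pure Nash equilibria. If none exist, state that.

The unique pure-strategy Nash equilibrium is (Bridge, Bridge, Highway).

Driver A against (Bridge, Highway): payoffs -5, 5, 8 → best response Bridge.
Driver A against (Bridge, Avenue): payoffs -4, -2, -8 → best response Avenue.
Driver A against (Tunnel, Highway): payoffs -8, -2, 5 → best response Bridge.
Driver A against (Tunnel, Avenue): payoffs 1, 9, -8 → best response Avenue.
Driver B against (Highway, Highway): payoffs -6, 9 → best response Tunnel.
Driver B against (Highway, Avenue): payoffs 6, -8 → best response Bridge.
Driver B against (Avenue, Highway): payoffs 0, -8 → best response Bridge.
Driver B against (Avenue, Avenue): payoffs 8, 1 → best response Bridge.
Driver B against (Bridge, Highway): payoffs 6, 1 → best response Bridge.
Driver B against (Bridge, Avenue): payoffs 7, -1 → best response Bridge.
Driver C against (Highway, Bridge): payoffs 9, 4 → best response Highway.
Driver C against (Highway, Tunnel): payoffs -7, -6 → best response Avenue.
Driver C against (Avenue, Bridge): payoffs 9, 4 → best response Highway.
Driver C against (Avenue, Tunnel): payoffs -1, 4 → best response Avenue.
Driver C against (Bridge, Bridge): payoffs 9, 0 → best response Highway.
Driver C against (Bridge, Tunnel): payoffs 7, 9 → best response Avenue.
Mutual best responses: (Bridge, Bridge, Highway).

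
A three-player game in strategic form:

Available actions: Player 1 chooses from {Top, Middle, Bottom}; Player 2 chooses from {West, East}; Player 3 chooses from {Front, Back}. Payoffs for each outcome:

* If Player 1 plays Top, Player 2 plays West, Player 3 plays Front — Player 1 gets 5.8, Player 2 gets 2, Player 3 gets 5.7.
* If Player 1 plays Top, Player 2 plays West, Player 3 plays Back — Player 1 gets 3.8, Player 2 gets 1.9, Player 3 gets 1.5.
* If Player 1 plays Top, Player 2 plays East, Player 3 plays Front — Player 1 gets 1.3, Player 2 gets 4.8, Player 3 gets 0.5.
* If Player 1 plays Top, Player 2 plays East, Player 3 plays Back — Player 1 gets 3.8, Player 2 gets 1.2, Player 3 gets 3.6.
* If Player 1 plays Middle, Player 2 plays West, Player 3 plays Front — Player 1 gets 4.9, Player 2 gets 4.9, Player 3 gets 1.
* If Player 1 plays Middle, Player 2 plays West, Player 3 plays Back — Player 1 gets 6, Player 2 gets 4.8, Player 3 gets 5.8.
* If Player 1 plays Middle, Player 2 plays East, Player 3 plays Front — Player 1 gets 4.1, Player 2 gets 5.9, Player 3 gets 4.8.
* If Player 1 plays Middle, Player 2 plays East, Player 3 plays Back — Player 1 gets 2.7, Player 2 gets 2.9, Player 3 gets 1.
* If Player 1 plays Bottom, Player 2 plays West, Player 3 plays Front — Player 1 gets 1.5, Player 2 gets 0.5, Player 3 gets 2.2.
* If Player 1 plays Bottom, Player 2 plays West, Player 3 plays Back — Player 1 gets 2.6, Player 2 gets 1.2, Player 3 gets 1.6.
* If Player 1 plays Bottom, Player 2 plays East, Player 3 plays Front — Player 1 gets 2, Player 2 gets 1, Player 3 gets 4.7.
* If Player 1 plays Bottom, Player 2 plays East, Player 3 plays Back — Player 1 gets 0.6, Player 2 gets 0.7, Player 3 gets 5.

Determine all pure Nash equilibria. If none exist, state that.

Pure-strategy Nash equilibria: (Middle, West, Back); (Middle, East, Front)

For each strategy profile, look for a profitable unilateral deviation.
(Top, West, Front): Player 2 can switch to East (2 → 4.8). Not NE.
(Top, West, Back): Player 1 can switch to Middle (3.8 → 6). Not NE.
(Top, East, Front): Player 1 can switch to Middle (1.3 → 4.1). Not NE.
(Top, East, Back): Player 2 can switch to West (1.2 → 1.9). Not NE.
(Middle, West, Front): Player 1 can switch to Top (4.9 → 5.8). Not NE.
(Middle, West, Back): Player 1 gets 6, best alternative 3.8; Player 2 gets 4.8, best alternative 2.9; Player 3 gets 5.8, best alternative 1. No profitable deviation — NE.
(Middle, East, Front): Player 1 gets 4.1, best alternative 2; Player 2 gets 5.9, best alternative 4.9; Player 3 gets 4.8, best alternative 1. No profitable deviation — NE.
(Middle, East, Back): Player 1 can switch to Top (2.7 → 3.8). Not NE.
(Bottom, West, Front): Player 1 can switch to Top (1.5 → 5.8). Not NE.
(Bottom, West, Back): Player 1 can switch to Top (2.6 → 3.8). Not NE.
(The remaining 2 profiles each have a profitable deviation by the same check.)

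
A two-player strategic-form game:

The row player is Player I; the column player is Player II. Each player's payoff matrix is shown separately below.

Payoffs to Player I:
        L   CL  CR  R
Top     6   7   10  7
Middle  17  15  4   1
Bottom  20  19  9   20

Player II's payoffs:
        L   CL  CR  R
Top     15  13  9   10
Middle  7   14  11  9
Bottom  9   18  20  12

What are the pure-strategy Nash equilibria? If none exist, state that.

This game has no pure Nash equilibrium.

Mark each player's best response to every combination of opponents' strategies; a profile where every player is best-responding is a pure Nash equilibrium.
Player I against L: payoffs 6, 17, 20 → best response Bottom.
Player I against CL: payoffs 7, 15, 19 → best response Bottom.
Player I against CR: payoffs 10, 4, 9 → best response Top.
Player I against R: payoffs 7, 1, 20 → best response Bottom.
Player II against Top: payoffs 15, 13, 9, 10 → best response L.
Player II against Middle: payoffs 7, 14, 11, 9 → best response CL.
Player II against Bottom: payoffs 9, 18, 20, 12 → best response CR.
No profile is a mutual best response for all players.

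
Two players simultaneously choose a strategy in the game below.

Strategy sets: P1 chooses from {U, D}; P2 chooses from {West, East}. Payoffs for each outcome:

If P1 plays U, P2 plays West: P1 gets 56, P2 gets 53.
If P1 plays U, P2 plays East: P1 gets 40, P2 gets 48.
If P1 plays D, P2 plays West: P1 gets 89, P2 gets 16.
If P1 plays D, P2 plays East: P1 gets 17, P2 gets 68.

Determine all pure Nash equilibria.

(U, West): P1 can switch to D (56 → 89). Not NE.
(U, East): P2 can switch to West (48 → 53). Not NE.
(D, West): P2 can switch to East (16 → 68). Not NE.
(D, East): P1 can switch to U (17 → 40). Not NE.

This game has no pure Nash equilibrium.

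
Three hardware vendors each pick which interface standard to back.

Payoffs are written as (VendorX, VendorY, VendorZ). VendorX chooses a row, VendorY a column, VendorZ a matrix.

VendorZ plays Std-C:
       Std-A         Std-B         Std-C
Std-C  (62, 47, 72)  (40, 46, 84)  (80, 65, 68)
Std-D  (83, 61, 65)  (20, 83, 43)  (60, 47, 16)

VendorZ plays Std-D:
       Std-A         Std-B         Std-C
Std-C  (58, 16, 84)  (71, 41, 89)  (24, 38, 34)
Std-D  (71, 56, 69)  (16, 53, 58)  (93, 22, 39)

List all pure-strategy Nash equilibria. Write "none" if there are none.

(Std-C, Std-A, Std-C): VendorX can switch to Std-D (62 → 83). Not NE.
(Std-C, Std-A, Std-D): VendorX can switch to Std-D (58 → 71). Not NE.
(Std-C, Std-B, Std-C): VendorY can switch to Std-A (46 → 47). Not NE.
(Std-C, Std-B, Std-D): VendorX gets 71, best alternative 16; VendorY gets 41, best alternative 38; VendorZ gets 89, best alternative 84. No profitable deviation — NE.
(Std-C, Std-C, Std-C): VendorX gets 80, best alternative 60; VendorY gets 65, best alternative 47; VendorZ gets 68, best alternative 34. No profitable deviation — NE.
(Std-C, Std-C, Std-D): VendorX can switch to Std-D (24 → 93). Not NE.
(Std-D, Std-A, Std-C): VendorY can switch to Std-B (61 → 83). Not NE.
(Std-D, Std-A, Std-D): VendorX gets 71, best alternative 58; VendorY gets 56, best alternative 53; VendorZ gets 69, best alternative 65. No profitable deviation — NE.
(Std-D, Std-B, Std-C): VendorX can switch to Std-C (20 → 40). Not NE.
(Std-D, Std-B, Std-D): VendorX can switch to Std-C (16 → 71). Not NE.
(Std-D, Std-C, Std-C): VendorX can switch to Std-C (60 → 80). Not NE.
(Std-D, Std-C, Std-D): VendorY can switch to Std-A (22 → 56). Not NE.

(Std-C, Std-B, Std-D), (Std-C, Std-C, Std-C), (Std-D, Std-A, Std-D)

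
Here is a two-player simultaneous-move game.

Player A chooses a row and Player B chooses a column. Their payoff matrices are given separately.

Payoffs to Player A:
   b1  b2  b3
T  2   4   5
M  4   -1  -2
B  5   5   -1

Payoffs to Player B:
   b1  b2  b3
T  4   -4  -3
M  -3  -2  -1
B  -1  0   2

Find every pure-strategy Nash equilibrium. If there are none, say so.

none

Player A against b1: payoffs 2, 4, 5 → best response B.
Player A against b2: payoffs 4, -1, 5 → best response B.
Player A against b3: payoffs 5, -2, -1 → best response T.
Player B against T: payoffs 4, -4, -3 → best response b1.
Player B against M: payoffs -3, -2, -1 → best response b3.
Player B against B: payoffs -1, 0, 2 → best response b3.
No profile is a mutual best response for all players.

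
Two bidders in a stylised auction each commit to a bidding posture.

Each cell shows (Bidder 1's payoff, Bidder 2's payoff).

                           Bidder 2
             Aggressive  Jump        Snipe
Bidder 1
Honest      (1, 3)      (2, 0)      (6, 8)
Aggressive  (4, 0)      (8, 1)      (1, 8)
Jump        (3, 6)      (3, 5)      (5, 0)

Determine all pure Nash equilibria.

Bidder 1 against Aggressive: payoffs 1, 4, 3 → best response Aggressive.
Bidder 1 against Jump: payoffs 2, 8, 3 → best response Aggressive.
Bidder 1 against Snipe: payoffs 6, 1, 5 → best response Honest.
Bidder 2 against Honest: payoffs 3, 0, 8 → best response Snipe.
Bidder 2 against Aggressive: payoffs 0, 1, 8 → best response Snipe.
Bidder 2 against Jump: payoffs 6, 5, 0 → best response Aggressive.
Mutual best responses: (Honest, Snipe).

Pure NE: (Honest, Snipe)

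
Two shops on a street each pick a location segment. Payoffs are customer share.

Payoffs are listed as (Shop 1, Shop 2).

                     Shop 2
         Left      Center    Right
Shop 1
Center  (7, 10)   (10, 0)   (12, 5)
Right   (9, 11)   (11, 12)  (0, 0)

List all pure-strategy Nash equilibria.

Mark each player's best response to every combination of opponents' strategies; a profile where every player is best-responding is a pure Nash equilibrium.
Shop 1 against Left: payoffs 7, 9 → best response Right.
Shop 1 against Center: payoffs 10, 11 → best response Right.
Shop 1 against Right: payoffs 12, 0 → best response Center.
Shop 2 against Center: payoffs 10, 0, 5 → best response Left.
Shop 2 against Right: payoffs 11, 12, 0 → best response Center.
Mutual best responses: (Right, Center).

Pure NE: (Right, Center)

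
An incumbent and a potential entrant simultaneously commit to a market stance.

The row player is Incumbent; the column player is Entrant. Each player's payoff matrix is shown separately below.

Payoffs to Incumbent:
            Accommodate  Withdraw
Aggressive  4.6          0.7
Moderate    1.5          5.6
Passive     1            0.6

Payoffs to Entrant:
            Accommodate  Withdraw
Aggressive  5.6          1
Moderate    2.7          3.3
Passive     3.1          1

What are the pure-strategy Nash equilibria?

(Aggressive, Accommodate): Incumbent gets 4.6, best alternative 1.5; Entrant gets 5.6, best alternative 1. No profitable deviation — NE.
(Aggressive, Withdraw): Incumbent can switch to Moderate (0.7 → 5.6). Not NE.
(Moderate, Accommodate): Incumbent can switch to Aggressive (1.5 → 4.6). Not NE.
(Moderate, Withdraw): Incumbent gets 5.6, best alternative 0.7; Entrant gets 3.3, best alternative 2.7. No profitable deviation — NE.
(Passive, Accommodate): Incumbent can switch to Aggressive (1 → 4.6). Not NE.
(Passive, Withdraw): Incumbent can switch to Aggressive (0.6 → 0.7). Not NE.

(Aggressive, Accommodate) and (Moderate, Withdraw)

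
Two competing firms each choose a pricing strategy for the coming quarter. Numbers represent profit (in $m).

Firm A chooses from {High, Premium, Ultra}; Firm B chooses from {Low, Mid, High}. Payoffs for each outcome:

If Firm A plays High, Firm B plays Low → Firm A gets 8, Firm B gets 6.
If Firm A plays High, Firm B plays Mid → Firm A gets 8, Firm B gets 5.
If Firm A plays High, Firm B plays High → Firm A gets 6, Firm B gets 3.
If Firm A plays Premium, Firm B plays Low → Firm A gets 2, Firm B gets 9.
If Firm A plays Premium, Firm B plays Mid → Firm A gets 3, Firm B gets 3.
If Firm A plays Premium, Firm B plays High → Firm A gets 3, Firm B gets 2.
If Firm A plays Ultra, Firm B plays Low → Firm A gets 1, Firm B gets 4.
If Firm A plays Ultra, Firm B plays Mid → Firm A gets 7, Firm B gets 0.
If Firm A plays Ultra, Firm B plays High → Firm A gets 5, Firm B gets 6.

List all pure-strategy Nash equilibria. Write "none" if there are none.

The unique pure-strategy Nash equilibrium is (High, Low).

For each player, find the best response to each opponent profile; mutual best responses are the pure NE.
Firm A against Low: payoffs 8, 2, 1 → best response High.
Firm A against Mid: payoffs 8, 3, 7 → best response High.
Firm A against High: payoffs 6, 3, 5 → best response High.
Firm B against High: payoffs 6, 5, 3 → best response Low.
Firm B against Premium: payoffs 9, 3, 2 → best response Low.
Firm B against Ultra: payoffs 4, 0, 6 → best response High.
Mutual best responses: (High, Low).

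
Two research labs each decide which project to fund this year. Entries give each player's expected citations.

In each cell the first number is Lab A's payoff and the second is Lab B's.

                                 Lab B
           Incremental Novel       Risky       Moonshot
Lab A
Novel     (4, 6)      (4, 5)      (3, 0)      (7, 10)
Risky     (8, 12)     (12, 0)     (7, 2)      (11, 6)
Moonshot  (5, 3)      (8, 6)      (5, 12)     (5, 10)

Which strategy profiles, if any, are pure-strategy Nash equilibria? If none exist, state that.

Lab A against Incremental: payoffs 4, 8, 5 → best response Risky.
Lab A against Novel: payoffs 4, 12, 8 → best response Risky.
Lab A against Risky: payoffs 3, 7, 5 → best response Risky.
Lab A against Moonshot: payoffs 7, 11, 5 → best response Risky.
Lab B against Novel: payoffs 6, 5, 0, 10 → best response Moonshot.
Lab B against Risky: payoffs 12, 0, 2, 6 → best response Incremental.
Lab B against Moonshot: payoffs 3, 6, 12, 10 → best response Risky.
Mutual best responses: (Risky, Incremental).

Pure NE: (Risky, Incremental)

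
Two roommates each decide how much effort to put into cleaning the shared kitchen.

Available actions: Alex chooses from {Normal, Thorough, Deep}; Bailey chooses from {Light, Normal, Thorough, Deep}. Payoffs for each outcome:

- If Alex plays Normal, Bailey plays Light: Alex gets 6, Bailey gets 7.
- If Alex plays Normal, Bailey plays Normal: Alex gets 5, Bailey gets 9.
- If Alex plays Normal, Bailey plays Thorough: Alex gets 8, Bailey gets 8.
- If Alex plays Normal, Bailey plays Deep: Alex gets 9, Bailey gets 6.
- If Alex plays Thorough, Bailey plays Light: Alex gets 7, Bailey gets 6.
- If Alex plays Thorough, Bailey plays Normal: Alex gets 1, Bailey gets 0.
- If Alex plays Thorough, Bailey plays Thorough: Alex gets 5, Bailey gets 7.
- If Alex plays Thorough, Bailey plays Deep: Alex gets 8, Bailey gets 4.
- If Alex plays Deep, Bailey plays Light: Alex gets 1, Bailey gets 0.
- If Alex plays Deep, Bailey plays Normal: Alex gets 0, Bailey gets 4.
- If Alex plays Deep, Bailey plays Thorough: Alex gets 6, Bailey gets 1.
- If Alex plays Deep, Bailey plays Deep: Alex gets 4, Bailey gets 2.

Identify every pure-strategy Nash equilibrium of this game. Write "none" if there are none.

(Normal, Normal)

Alex against Light: payoffs 6, 7, 1 → best response Thorough.
Alex against Normal: payoffs 5, 1, 0 → best response Normal.
Alex against Thorough: payoffs 8, 5, 6 → best response Normal.
Alex against Deep: payoffs 9, 8, 4 → best response Normal.
Bailey against Normal: payoffs 7, 9, 8, 6 → best response Normal.
Bailey against Thorough: payoffs 6, 0, 7, 4 → best response Thorough.
Bailey against Deep: payoffs 0, 4, 1, 2 → best response Normal.
Mutual best responses: (Normal, Normal).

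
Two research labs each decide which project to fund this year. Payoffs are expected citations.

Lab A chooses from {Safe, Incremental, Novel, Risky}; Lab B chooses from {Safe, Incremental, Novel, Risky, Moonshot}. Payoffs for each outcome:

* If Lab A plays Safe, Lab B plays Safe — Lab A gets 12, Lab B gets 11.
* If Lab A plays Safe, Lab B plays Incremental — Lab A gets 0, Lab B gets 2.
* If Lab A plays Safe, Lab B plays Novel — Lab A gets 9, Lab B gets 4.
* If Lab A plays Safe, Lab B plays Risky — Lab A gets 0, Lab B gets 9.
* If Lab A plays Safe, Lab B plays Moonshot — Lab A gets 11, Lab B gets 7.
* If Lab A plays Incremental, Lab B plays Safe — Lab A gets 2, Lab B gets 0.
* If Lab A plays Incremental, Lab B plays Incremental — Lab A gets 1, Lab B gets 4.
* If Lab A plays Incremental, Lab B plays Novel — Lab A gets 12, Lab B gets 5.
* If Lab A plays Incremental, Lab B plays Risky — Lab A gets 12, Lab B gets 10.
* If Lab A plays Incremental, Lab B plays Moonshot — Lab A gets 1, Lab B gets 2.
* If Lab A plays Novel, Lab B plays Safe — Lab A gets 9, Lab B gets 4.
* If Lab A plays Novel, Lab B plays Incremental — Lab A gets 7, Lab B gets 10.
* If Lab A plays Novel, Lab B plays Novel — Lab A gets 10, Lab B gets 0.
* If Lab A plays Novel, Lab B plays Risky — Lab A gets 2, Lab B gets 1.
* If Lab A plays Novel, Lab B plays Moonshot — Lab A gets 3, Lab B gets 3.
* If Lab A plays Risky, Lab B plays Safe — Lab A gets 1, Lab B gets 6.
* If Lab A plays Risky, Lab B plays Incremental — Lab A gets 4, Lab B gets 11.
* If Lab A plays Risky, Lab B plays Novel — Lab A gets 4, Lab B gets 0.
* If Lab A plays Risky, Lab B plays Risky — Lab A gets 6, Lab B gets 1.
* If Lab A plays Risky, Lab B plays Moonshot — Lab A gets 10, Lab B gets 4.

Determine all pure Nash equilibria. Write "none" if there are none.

The pure Nash equilibria are (Safe, Safe); (Incremental, Risky); (Novel, Incremental).

(Safe, Safe): Lab A gets 12, best alternative 9; Lab B gets 11, best alternative 9. No profitable deviation — NE.
(Safe, Incremental): Lab A can switch to Incremental (0 → 1). Not NE.
(Safe, Novel): Lab A can switch to Incremental (9 → 12). Not NE.
(Safe, Risky): Lab A can switch to Incremental (0 → 12). Not NE.
(Safe, Moonshot): Lab B can switch to Safe (7 → 11). Not NE.
(Incremental, Safe): Lab A can switch to Safe (2 → 12). Not NE.
(Incremental, Incremental): Lab A can switch to Novel (1 → 7). Not NE.
(Incremental, Novel): Lab B can switch to Risky (5 → 10). Not NE.
(Incremental, Risky): Lab A gets 12, best alternative 6; Lab B gets 10, best alternative 5. No profitable deviation — NE.
(Incremental, Moonshot): Lab A can switch to Safe (1 → 11). Not NE.
(Novel, Incremental): Lab A gets 7, best alternative 4; Lab B gets 10, best alternative 4. No profitable deviation — NE.
(The remaining 9 profiles each have a profitable deviation by the same check.)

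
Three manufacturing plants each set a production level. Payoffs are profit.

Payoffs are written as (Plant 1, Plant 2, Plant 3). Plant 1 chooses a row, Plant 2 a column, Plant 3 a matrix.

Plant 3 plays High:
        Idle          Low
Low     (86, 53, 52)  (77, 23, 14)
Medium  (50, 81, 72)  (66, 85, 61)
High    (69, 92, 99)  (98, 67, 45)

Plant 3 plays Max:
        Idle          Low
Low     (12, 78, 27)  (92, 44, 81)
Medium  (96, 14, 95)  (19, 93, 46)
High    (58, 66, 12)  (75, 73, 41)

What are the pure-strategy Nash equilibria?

Plant 1 against (Idle, High): payoffs 86, 50, 69 → best response Low.
Plant 1 against (Idle, Max): payoffs 12, 96, 58 → best response Medium.
Plant 1 against (Low, High): payoffs 77, 66, 98 → best response High.
Plant 1 against (Low, Max): payoffs 92, 19, 75 → best response Low.
Plant 2 against (Low, High): payoffs 53, 23 → best response Idle.
Plant 2 against (Low, Max): payoffs 78, 44 → best response Idle.
Plant 2 against (Medium, High): payoffs 81, 85 → best response Low.
Plant 2 against (Medium, Max): payoffs 14, 93 → best response Low.
Plant 2 against (High, High): payoffs 92, 67 → best response Idle.
Plant 2 against (High, Max): payoffs 66, 73 → best response Low.
Plant 3 against (Low, Idle): payoffs 52, 27 → best response High.
Plant 3 against (Low, Low): payoffs 14, 81 → best response Max.
Plant 3 against (Medium, Idle): payoffs 72, 95 → best response Max.
Plant 3 against (Medium, Low): payoffs 61, 46 → best response High.
Plant 3 against (High, Idle): payoffs 99, 12 → best response High.
Plant 3 against (High, Low): payoffs 45, 41 → best response High.
Mutual best responses: (Low, Idle, High).

The unique pure-strategy Nash equilibrium is (Low, Idle, High).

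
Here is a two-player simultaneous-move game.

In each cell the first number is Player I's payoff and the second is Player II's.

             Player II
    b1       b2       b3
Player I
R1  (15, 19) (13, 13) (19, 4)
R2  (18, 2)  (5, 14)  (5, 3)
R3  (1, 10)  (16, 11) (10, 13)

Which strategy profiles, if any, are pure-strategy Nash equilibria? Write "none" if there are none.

There is no pure-strategy Nash equilibrium.

Player I against b1: payoffs 15, 18, 1 → best response R2.
Player I against b2: payoffs 13, 5, 16 → best response R3.
Player I against b3: payoffs 19, 5, 10 → best response R1.
Player II against R1: payoffs 19, 13, 4 → best response b1.
Player II against R2: payoffs 2, 14, 3 → best response b2.
Player II against R3: payoffs 10, 11, 13 → best response b3.
No profile is a mutual best response for all players.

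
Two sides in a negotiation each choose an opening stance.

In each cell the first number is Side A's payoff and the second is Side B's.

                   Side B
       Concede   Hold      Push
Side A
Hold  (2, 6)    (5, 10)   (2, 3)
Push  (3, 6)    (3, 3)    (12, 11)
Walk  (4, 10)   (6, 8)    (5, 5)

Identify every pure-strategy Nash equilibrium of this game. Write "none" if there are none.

(Push, Push), (Walk, Concede)

Side A against Concede: payoffs 2, 3, 4 → best response Walk.
Side A against Hold: payoffs 5, 3, 6 → best response Walk.
Side A against Push: payoffs 2, 12, 5 → best response Push.
Side B against Hold: payoffs 6, 10, 3 → best response Hold.
Side B against Push: payoffs 6, 3, 11 → best response Push.
Side B against Walk: payoffs 10, 8, 5 → best response Concede.
Mutual best responses: (Push, Push); (Walk, Concede).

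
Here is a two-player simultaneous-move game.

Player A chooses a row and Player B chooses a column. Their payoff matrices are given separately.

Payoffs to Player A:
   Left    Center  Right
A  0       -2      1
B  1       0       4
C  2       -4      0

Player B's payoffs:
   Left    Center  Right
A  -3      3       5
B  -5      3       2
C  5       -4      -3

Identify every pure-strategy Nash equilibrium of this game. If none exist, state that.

Player A against Left: payoffs 0, 1, 2 → best response C.
Player A against Center: payoffs -2, 0, -4 → best response B.
Player A against Right: payoffs 1, 4, 0 → best response B.
Player B against A: payoffs -3, 3, 5 → best response Right.
Player B against B: payoffs -5, 3, 2 → best response Center.
Player B against C: payoffs 5, -4, -3 → best response Left.
Mutual best responses: (B, Center); (C, Left).

(B, Center); (C, Left)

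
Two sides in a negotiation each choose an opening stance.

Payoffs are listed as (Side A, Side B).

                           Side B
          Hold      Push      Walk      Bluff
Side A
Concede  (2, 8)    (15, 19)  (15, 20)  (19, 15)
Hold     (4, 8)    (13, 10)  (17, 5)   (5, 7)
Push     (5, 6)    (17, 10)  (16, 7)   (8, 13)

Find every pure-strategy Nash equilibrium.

There is no pure-strategy Nash equilibrium.

Side A against Hold: payoffs 2, 4, 5 → best response Push.
Side A against Push: payoffs 15, 13, 17 → best response Push.
Side A against Walk: payoffs 15, 17, 16 → best response Hold.
Side A against Bluff: payoffs 19, 5, 8 → best response Concede.
Side B against Concede: payoffs 8, 19, 20, 15 → best response Walk.
Side B against Hold: payoffs 8, 10, 5, 7 → best response Push.
Side B against Push: payoffs 6, 10, 7, 13 → best response Bluff.
No profile is a mutual best response for all players.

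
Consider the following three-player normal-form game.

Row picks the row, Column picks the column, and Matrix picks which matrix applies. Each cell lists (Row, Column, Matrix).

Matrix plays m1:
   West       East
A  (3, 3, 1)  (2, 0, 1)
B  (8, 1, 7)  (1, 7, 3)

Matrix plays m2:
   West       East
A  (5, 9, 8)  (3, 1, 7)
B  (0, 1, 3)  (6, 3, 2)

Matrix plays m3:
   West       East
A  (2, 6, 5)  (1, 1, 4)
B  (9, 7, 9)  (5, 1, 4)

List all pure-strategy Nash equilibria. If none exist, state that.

The pure Nash equilibria are (A, West, m2), (B, West, m3).

For each player, find the best response to each opponent profile; mutual best responses are the pure NE.
Row against (West, m1): payoffs 3, 8 → best response B.
Row against (West, m2): payoffs 5, 0 → best response A.
Row against (West, m3): payoffs 2, 9 → best response B.
Row against (East, m1): payoffs 2, 1 → best response A.
Row against (East, m2): payoffs 3, 6 → best response B.
Row against (East, m3): payoffs 1, 5 → best response B.
Column against (A, m1): payoffs 3, 0 → best response West.
Column against (A, m2): payoffs 9, 1 → best response West.
Column against (A, m3): payoffs 6, 1 → best response West.
Column against (B, m1): payoffs 1, 7 → best response East.
Column against (B, m2): payoffs 1, 3 → best response East.
Column against (B, m3): payoffs 7, 1 → best response West.
Matrix against (A, West): payoffs 1, 8, 5 → best response m2.
Matrix against (A, East): payoffs 1, 7, 4 → best response m2.
Matrix against (B, West): payoffs 7, 3, 9 → best response m3.
Matrix against (B, East): payoffs 3, 2, 4 → best response m3.
Mutual best responses: (A, West, m2); (B, West, m3).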